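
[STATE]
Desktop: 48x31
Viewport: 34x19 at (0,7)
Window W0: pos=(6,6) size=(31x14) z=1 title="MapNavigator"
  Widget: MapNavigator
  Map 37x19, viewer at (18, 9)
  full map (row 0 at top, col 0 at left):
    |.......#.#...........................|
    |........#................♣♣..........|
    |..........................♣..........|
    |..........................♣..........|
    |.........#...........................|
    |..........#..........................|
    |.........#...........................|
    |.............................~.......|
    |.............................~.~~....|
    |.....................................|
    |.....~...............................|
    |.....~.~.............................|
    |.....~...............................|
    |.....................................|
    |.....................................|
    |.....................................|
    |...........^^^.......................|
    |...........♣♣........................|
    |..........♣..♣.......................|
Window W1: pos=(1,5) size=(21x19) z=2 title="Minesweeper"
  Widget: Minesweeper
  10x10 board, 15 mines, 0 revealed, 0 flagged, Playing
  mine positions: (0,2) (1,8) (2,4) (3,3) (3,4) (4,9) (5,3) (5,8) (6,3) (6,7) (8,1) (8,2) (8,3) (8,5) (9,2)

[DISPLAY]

 ┠───────────────────┨            
 ┃■■■■■■■■■■         ┃────────────
 ┃■■■■■■■■■■         ┃............
 ┃■■■■■■■■■■         ┃............
 ┃■■■■■■■■■■         ┃............
 ┃■■■■■■■■■■         ┃..........~.
 ┃■■■■■■■■■■         ┃..........~.
 ┃■■■■■■■■■■         ┃............
 ┃■■■■■■■■■■         ┃............
 ┃■■■■■■■■■■         ┃............
 ┃■■■■■■■■■■         ┃............
 ┃                   ┃............
 ┃                   ┃━━━━━━━━━━━━
 ┃                   ┃            
 ┃                   ┃            
 ┃                   ┃            
 ┗━━━━━━━━━━━━━━━━━━━┛            
                                  
                                  


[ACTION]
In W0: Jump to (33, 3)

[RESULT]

 ┠───────────────────┨            
 ┃■■■■■■■■■■         ┃────────────
 ┃■■■■■■■■■■         ┃            
 ┃■■■■■■■■■■         ┃            
 ┃■■■■■■■■■■         ┃...         
 ┃■■■■■■■■■■         ┃...         
 ┃■■■■■■■■■■         ┃...         
 ┃■■■■■■■■■■         ┃...         
 ┃■■■■■■■■■■         ┃...         
 ┃■■■■■■■■■■         ┃...         
 ┃■■■■■■■■■■         ┃...         
 ┃                   ┃...         
 ┃                   ┃━━━━━━━━━━━━
 ┃                   ┃            
 ┃                   ┃            
 ┃                   ┃            
 ┗━━━━━━━━━━━━━━━━━━━┛            
                                  
                                  


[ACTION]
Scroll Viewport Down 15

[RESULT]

 ┃■■■■■■■■■■         ┃...         
 ┃■■■■■■■■■■         ┃...         
 ┃■■■■■■■■■■         ┃...         
 ┃■■■■■■■■■■         ┃...         
 ┃■■■■■■■■■■         ┃...         
 ┃■■■■■■■■■■         ┃...         
 ┃                   ┃...         
 ┃                   ┃━━━━━━━━━━━━
 ┃                   ┃            
 ┃                   ┃            
 ┃                   ┃            
 ┗━━━━━━━━━━━━━━━━━━━┛            
                                  
                                  
                                  
                                  
                                  
                                  
                                  


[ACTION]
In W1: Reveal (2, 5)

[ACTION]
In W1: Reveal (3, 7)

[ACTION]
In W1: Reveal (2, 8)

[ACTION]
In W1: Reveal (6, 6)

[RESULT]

 ┃■■■■31 12■         ┃...         
 ┃■■■■2 12■■         ┃...         
 ┃■■■■2 1■■■         ┃...         
 ┃■■■■312■■■         ┃...         
 ┃■■■■■■■■■■         ┃...         
 ┃■■■■■■■■■■         ┃...         
 ┃                   ┃...         
 ┃                   ┃━━━━━━━━━━━━
 ┃                   ┃            
 ┃                   ┃            
 ┃                   ┃            
 ┗━━━━━━━━━━━━━━━━━━━┛            
                                  
                                  
                                  
                                  
                                  
                                  
                                  


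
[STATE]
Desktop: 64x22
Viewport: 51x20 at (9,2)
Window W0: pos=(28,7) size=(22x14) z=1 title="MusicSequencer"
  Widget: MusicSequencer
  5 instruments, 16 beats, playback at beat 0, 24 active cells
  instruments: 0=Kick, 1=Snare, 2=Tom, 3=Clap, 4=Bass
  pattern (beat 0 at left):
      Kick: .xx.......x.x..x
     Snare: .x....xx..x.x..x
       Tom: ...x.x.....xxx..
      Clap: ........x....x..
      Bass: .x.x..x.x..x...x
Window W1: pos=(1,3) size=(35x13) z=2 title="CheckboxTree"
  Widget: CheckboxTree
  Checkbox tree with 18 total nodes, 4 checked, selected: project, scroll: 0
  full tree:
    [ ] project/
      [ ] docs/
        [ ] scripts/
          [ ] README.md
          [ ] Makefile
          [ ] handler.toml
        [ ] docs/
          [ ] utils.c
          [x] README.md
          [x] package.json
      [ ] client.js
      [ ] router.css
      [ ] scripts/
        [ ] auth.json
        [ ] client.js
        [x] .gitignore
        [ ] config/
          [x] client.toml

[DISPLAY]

                                                   
━━━━━━━━━━━━━━━━━━━━━━━━━━┓                        
oxTree                    ┃                        
──────────────────────────┨                        
oject/                    ┃                        
docs/                     ┃━━━━━━━━━━━━━┓          
] scripts/                ┃equencer     ┃          
[ ] README.md             ┃─────────────┨          
[ ] Makefile              ┃1234567890123┃          
[ ] handler.toml          ┃██·······█·█·┃          
] docs/                   ┃█····██··█·█·┃          
[ ] utils.c               ┃··█·█·····███┃          
[x] README.md             ┃·······█····█┃          
━━━━━━━━━━━━━━━━━━━━━━━━━━┛█·█··█·█··█··┃          
                   ┃                    ┃          
                   ┃                    ┃          
                   ┃                    ┃          
                   ┃                    ┃          
                   ┗━━━━━━━━━━━━━━━━━━━━┛          
                                                   


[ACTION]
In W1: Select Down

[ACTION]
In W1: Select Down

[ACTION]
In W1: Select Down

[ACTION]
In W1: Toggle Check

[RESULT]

                                                   
━━━━━━━━━━━━━━━━━━━━━━━━━━┓                        
oxTree                    ┃                        
──────────────────────────┨                        
oject/                    ┃                        
docs/                     ┃━━━━━━━━━━━━━┓          
] scripts/                ┃equencer     ┃          
[x] README.md             ┃─────────────┨          
[ ] Makefile              ┃1234567890123┃          
[ ] handler.toml          ┃██·······█·█·┃          
] docs/                   ┃█····██··█·█·┃          
[ ] utils.c               ┃··█·█·····███┃          
[x] README.md             ┃·······█····█┃          
━━━━━━━━━━━━━━━━━━━━━━━━━━┛█·█··█·█··█··┃          
                   ┃                    ┃          
                   ┃                    ┃          
                   ┃                    ┃          
                   ┃                    ┃          
                   ┗━━━━━━━━━━━━━━━━━━━━┛          
                                                   


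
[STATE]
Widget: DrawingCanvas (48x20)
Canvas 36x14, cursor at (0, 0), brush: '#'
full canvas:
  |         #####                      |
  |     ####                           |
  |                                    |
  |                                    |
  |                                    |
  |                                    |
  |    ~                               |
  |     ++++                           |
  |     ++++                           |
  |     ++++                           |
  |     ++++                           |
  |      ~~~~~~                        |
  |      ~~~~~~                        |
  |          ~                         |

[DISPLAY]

+        #####                                  
     ####                                       
                                                
                                                
                                                
                                                
    ~                                           
     ++++                                       
     ++++                                       
     ++++                                       
     ++++                                       
      ~~~~~~                                    
      ~~~~~~                                    
          ~                                     
                                                
                                                
                                                
                                                
                                                
                                                


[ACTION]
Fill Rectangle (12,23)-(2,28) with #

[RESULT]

+        #####                                  
     ####                                       
                       ######                   
                       ######                   
                       ######                   
                       ######                   
    ~                  ######                   
     ++++              ######                   
     ++++              ######                   
     ++++              ######                   
     ++++              ######                   
      ~~~~~~           ######                   
      ~~~~~~           ######                   
          ~                                     
                                                
                                                
                                                
                                                
                                                
                                                


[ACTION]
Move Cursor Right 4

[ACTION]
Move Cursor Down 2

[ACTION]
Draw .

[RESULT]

         #####                                  
     ####                                       
    .                  ######                   
                       ######                   
                       ######                   
                       ######                   
    ~                  ######                   
     ++++              ######                   
     ++++              ######                   
     ++++              ######                   
     ++++              ######                   
      ~~~~~~           ######                   
      ~~~~~~           ######                   
          ~                                     
                                                
                                                
                                                
                                                
                                                
                                                


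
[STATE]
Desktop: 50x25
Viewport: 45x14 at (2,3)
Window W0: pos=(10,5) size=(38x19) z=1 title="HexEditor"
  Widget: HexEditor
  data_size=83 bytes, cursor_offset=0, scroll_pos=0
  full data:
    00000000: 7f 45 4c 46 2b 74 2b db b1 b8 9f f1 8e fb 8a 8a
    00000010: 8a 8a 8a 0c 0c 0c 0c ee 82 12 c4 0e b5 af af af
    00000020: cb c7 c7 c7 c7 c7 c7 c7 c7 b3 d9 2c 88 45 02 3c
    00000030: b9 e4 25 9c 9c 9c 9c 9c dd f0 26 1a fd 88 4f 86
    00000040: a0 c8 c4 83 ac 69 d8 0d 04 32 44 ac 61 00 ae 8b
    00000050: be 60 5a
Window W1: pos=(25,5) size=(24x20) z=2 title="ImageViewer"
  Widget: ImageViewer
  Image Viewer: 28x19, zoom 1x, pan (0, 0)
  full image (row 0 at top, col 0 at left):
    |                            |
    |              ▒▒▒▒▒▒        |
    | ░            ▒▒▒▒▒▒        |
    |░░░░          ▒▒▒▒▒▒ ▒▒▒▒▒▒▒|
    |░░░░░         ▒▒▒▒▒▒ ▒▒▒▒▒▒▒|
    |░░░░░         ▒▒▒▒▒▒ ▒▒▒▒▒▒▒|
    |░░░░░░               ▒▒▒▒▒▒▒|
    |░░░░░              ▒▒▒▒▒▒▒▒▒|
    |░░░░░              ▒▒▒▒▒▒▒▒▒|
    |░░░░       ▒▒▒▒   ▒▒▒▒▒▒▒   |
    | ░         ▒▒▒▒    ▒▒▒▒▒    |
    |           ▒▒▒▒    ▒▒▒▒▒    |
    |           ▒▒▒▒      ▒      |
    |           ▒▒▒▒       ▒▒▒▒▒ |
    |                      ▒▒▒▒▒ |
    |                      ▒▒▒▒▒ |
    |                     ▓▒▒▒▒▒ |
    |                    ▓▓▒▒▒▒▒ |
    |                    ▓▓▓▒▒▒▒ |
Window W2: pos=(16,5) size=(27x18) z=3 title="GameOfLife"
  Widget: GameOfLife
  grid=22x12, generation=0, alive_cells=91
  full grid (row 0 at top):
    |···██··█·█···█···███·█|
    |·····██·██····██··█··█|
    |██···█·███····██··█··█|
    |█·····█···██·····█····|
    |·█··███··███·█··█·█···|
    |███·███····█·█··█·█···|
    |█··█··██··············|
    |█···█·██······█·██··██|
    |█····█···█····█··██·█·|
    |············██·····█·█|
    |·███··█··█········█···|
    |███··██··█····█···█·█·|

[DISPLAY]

                                             
                                             
        ┏━━━━━┏━━━━━━━━━━━━━━━━━━━━━━━━━┓━━━━
        ┃ HexE┃ GameOfLife              ┃    
        ┠─────┠─────────────────────────┨────
        ┃00000┃Gen: 0                   ┃    
        ┃00000┃···██··█·█···█···███·█   ┃▒▒▒ 
        ┃00000┃·····██·██····██··█··█   ┃▒▒▒ 
        ┃00000┃██···█·███····██··█··█   ┃▒▒▒ 
        ┃00000┃█·····█···██·····█····   ┃▒▒▒ 
        ┃00000┃·█··███··███·█··█·█···   ┃▒▒▒ 
        ┃     ┃███·███····█·█··█·█···   ┃    
        ┃     ┃█··█··██··············   ┃  ▒▒
        ┃     ┃█···█·██······█·██··██   ┃  ▒▒


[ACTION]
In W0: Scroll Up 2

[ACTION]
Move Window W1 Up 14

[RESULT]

                       ┃                     
                       ┃              ▒▒▒▒▒▒ 
        ┏━━━━━┏━━━━━━━━━━━━━━━━━━━━━━━━━┓▒▒▒ 
        ┃ HexE┃ GameOfLife              ┃▒▒▒ 
        ┠─────┠─────────────────────────┨▒▒▒ 
        ┃00000┃Gen: 0                   ┃▒▒▒ 
        ┃00000┃···██··█·█···█···███·█   ┃    
        ┃00000┃·····██·██····██··█··█   ┃  ▒▒
        ┃00000┃██···█·███····██··█··█   ┃  ▒▒
        ┃00000┃█·····█···██·····█····   ┃ ▒▒▒
        ┃00000┃·█··███··███·█··█·█···   ┃  ▒▒
        ┃     ┃███·███····█·█··█·█···   ┃  ▒▒
        ┃     ┃█··█··██··············   ┃    
        ┃     ┃█···█·██······█·██··██   ┃    


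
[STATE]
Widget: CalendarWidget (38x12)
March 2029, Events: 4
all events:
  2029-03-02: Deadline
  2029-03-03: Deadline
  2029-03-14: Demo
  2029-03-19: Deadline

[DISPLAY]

              March 2029              
Mo Tu We Th Fr Sa Su                  
          1  2*  3*  4                
 5  6  7  8  9 10 11                  
12 13 14* 15 16 17 18                 
19* 20 21 22 23 24 25                 
26 27 28 29 30 31                     
                                      
                                      
                                      
                                      
                                      


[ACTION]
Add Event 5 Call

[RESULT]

              March 2029              
Mo Tu We Th Fr Sa Su                  
          1  2*  3*  4                
 5*  6  7  8  9 10 11                 
12 13 14* 15 16 17 18                 
19* 20 21 22 23 24 25                 
26 27 28 29 30 31                     
                                      
                                      
                                      
                                      
                                      


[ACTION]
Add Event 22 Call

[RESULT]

              March 2029              
Mo Tu We Th Fr Sa Su                  
          1  2*  3*  4                
 5*  6  7  8  9 10 11                 
12 13 14* 15 16 17 18                 
19* 20 21 22* 23 24 25                
26 27 28 29 30 31                     
                                      
                                      
                                      
                                      
                                      


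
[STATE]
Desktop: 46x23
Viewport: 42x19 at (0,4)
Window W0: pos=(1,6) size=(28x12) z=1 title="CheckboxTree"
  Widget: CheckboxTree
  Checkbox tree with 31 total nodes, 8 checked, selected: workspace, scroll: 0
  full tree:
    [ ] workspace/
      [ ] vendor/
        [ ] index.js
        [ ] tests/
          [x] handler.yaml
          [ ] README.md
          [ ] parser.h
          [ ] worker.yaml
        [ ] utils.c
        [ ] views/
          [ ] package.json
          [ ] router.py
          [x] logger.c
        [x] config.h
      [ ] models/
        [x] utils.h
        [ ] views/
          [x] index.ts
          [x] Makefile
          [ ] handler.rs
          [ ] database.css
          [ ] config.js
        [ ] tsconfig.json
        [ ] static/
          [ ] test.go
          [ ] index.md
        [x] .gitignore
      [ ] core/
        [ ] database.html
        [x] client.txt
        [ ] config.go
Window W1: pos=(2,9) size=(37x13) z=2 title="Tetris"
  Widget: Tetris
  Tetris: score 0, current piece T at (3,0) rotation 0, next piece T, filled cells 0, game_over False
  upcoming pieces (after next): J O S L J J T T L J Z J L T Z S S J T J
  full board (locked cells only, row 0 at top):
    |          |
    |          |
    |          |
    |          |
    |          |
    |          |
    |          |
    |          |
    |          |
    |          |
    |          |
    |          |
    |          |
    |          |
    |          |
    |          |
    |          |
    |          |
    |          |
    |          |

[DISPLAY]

                                          
                                          
 ┏━━━━━━━━━━━━━━━━━━━━━━━━━━┓             
 ┃ CheckboxTree             ┃             
 ┠──────────────────────────┨             
 ┃┏━━━━━━━━━━━━━━━━━━━━━━━━━━━━━━━━━━━┓   
 ┃┃ Tetris                            ┃   
 ┃┠───────────────────────────────────┨   
 ┃┃          │Next:                   ┃   
 ┃┃          │ ▒                      ┃   
 ┃┃          │▒▒▒                     ┃   
 ┃┃          │                        ┃   
 ┃┃          │                        ┃   
 ┗┃          │                        ┃   
  ┃          │Score:                  ┃   
  ┃          │0                       ┃   
  ┃          │                        ┃   
  ┗━━━━━━━━━━━━━━━━━━━━━━━━━━━━━━━━━━━┛   
                                          


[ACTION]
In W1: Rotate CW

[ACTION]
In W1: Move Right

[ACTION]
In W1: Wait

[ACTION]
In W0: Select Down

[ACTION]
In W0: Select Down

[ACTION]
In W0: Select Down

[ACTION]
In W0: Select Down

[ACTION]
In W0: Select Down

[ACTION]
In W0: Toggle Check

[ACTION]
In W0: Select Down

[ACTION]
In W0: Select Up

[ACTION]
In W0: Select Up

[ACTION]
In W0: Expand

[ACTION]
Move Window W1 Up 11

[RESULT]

  ┃          │ ▒                      ┃   
  ┃          │▒▒▒                     ┃   
 ┏┃          │                        ┃   
 ┃┃          │                        ┃   
 ┠┃          │                        ┃   
 ┃┃          │Score:                  ┃   
 ┃┃          │0                       ┃   
 ┃┃          │                        ┃   
 ┃┗━━━━━━━━━━━━━━━━━━━━━━━━━━━━━━━━━━━┛   
 ┃>      [x] handler.yaml   ┃             
 ┃       [x] README.md      ┃             
 ┃       [ ] parser.h       ┃             
 ┃       [ ] worker.yaml    ┃             
 ┗━━━━━━━━━━━━━━━━━━━━━━━━━━┛             
                                          
                                          
                                          
                                          
                                          


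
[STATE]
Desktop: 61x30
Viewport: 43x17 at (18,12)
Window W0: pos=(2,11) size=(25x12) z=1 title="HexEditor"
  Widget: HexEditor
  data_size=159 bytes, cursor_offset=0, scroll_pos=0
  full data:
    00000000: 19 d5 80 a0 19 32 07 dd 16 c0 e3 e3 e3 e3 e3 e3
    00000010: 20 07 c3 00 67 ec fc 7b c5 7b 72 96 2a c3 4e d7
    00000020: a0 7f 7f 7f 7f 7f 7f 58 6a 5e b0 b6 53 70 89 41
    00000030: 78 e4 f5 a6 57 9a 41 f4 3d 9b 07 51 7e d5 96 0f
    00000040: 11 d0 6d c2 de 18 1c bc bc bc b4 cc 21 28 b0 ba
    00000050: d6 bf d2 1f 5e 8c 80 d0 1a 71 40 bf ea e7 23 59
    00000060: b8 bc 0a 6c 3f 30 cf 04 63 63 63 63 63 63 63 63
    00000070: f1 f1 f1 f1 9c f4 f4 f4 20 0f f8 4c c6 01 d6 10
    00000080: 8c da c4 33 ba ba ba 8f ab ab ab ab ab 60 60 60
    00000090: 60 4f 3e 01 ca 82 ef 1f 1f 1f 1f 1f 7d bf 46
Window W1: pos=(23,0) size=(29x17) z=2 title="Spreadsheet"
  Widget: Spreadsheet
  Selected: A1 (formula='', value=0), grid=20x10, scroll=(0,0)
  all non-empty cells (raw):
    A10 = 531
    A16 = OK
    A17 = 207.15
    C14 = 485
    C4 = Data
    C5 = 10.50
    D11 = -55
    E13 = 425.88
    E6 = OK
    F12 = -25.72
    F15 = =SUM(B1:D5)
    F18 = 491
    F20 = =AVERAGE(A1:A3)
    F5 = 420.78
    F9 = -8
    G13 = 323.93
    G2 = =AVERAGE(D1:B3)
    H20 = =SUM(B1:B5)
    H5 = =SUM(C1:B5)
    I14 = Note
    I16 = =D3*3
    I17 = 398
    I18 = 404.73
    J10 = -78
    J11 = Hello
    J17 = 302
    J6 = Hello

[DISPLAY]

     ┃  7        0       0       ┃         
─────┃  8        0       0       ┃         
 80 a┃  9        0       0       ┃         
 c3 0┃ 10      531       0       ┃         
 7f 7┗━━━━━━━━━━━━━━━━━━━━━━━━━━━┛         
 f5 a6 5┃                                  
 6d c2 d┃                                  
 d2 1f 5┃                                  
 0a 6c 3┃                                  
 f1 f1 9┃                                  
━━━━━━━━┛                                  
                                           
                                           
                                           
                                           
                                           
                                           


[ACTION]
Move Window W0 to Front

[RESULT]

        ┃        0       0       ┃         
────────┨        0       0       ┃         
 80 a0 1┃        0       0       ┃         
 c3 00 6┃      531       0       ┃         
 7f 7f 7┃━━━━━━━━━━━━━━━━━━━━━━━━┛         
 f5 a6 5┃                                  
 6d c2 d┃                                  
 d2 1f 5┃                                  
 0a 6c 3┃                                  
 f1 f1 9┃                                  
━━━━━━━━┛                                  
                                           
                                           
                                           
                                           
                                           
                                           


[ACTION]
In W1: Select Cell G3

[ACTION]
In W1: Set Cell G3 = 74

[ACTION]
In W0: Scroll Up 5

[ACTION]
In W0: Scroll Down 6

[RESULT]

        ┃        0       0       ┃         
────────┨        0       0       ┃         
 0a 6c 3┃        0       0       ┃         
 f1 f1 9┃      531       0       ┃         
 c4 33 b┃━━━━━━━━━━━━━━━━━━━━━━━━┛         
 3e 01 c┃                                  
        ┃                                  
        ┃                                  
        ┃                                  
        ┃                                  
━━━━━━━━┛                                  
                                           
                                           
                                           
                                           
                                           
                                           


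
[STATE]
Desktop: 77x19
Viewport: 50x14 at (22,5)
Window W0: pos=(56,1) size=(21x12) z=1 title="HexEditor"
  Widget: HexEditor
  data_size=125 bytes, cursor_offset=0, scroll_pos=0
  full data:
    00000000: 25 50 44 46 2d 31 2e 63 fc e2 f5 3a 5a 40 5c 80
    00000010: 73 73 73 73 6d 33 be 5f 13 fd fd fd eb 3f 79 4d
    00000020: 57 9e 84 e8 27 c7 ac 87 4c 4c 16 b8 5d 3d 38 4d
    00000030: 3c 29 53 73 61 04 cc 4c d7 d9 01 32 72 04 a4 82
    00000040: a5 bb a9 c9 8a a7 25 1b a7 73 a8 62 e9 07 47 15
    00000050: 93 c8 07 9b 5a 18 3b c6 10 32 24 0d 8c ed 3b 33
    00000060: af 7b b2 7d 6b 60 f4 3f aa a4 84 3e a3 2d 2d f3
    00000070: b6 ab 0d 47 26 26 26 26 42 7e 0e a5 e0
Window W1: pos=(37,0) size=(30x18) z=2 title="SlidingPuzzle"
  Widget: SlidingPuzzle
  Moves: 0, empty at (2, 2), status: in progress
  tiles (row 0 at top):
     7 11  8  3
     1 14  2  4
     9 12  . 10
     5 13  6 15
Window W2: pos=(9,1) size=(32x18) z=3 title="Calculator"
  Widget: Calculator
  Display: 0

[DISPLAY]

┬───┐             ┃──┼────┼────┼────┤       ┃73 73
│ ÷ │             ┃1 │ 14 │  2 │  4 │       ┃57 9e
┼───┤             ┃──┼────┼────┼────┤       ┃3c 29
│ × │             ┃9 │ 12 │    │ 10 │       ┃a5 bb
┼───┤             ┃──┼────┼────┼────┤       ┃93 c8
│ - │             ┃5 │ 13 │  6 │ 15 │       ┃af 7b
┼───┤             ┃──┴────┴────┴────┘       ┃b6 ab
│ + │             ┃es: 0                    ┃━━━━━
┼───┤             ┃                         ┃     
│ M+│             ┃                         ┃     
┴───┘             ┃                         ┃     
                  ┃                         ┃     
                  ┃━━━━━━━━━━━━━━━━━━━━━━━━━┛     
━━━━━━━━━━━━━━━━━━┛                               


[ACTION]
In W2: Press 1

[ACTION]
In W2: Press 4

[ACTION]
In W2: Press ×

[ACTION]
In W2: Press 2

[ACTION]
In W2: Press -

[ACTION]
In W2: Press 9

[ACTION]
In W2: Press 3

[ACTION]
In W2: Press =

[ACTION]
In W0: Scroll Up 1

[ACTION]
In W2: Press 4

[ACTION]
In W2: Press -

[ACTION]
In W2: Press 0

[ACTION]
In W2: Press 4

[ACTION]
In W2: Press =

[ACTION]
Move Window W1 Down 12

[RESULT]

┬───┐             ┃7 │ 11 │  8 │  3 │       ┃73 73
│ ÷ │             ┃──┼────┼────┼────┤       ┃57 9e
┼───┤             ┃1 │ 14 │  2 │  4 │       ┃3c 29
│ × │             ┃──┼────┼────┼────┤       ┃a5 bb
┼───┤             ┃9 │ 12 │    │ 10 │       ┃93 c8
│ - │             ┃──┼────┼────┼────┤       ┃af 7b
┼───┤             ┃5 │ 13 │  6 │ 15 │       ┃b6 ab
│ + │             ┃──┴────┴────┴────┘       ┃━━━━━
┼───┤             ┃es: 0                    ┃     
│ M+│             ┃                         ┃     
┴───┘             ┃                         ┃     
                  ┃                         ┃     
                  ┃                         ┃     
━━━━━━━━━━━━━━━━━━┛━━━━━━━━━━━━━━━━━━━━━━━━━┛     


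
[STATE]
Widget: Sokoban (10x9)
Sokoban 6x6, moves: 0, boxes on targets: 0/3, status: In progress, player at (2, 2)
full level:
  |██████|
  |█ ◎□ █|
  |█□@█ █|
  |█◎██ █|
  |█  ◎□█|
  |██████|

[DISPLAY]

██████    
█ ◎□ █    
█□@█ █    
█◎██ █    
█  ◎□█    
██████    
Moves: 0  
          
          


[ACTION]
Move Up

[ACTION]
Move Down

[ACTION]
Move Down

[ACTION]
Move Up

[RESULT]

██████    
█ +□ █    
█□ █ █    
█◎██ █    
█  ◎□█    
██████    
Moves: 3  
          
          


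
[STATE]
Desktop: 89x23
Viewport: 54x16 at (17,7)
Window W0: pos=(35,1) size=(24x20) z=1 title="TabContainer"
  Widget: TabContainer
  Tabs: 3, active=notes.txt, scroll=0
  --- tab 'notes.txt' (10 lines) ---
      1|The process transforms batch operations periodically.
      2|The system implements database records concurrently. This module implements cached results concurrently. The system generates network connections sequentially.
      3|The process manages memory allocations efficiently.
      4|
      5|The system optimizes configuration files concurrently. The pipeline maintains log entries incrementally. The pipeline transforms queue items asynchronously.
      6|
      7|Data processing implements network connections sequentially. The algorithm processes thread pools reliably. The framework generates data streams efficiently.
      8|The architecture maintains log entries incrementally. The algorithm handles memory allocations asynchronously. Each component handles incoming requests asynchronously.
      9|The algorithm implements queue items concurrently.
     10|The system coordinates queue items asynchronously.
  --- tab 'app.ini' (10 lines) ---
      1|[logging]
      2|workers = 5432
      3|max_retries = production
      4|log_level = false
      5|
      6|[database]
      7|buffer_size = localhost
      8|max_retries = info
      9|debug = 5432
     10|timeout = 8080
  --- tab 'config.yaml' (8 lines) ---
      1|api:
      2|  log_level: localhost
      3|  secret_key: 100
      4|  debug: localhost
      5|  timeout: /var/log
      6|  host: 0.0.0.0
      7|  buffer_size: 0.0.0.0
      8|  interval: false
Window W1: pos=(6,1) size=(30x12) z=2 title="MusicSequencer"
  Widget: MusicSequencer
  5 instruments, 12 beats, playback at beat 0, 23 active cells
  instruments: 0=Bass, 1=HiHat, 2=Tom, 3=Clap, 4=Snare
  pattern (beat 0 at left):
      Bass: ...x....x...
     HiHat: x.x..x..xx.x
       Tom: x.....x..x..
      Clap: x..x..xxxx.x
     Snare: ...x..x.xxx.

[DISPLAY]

··█··█··          ┃The system implements ┃            
··████·█          ┃The process manages me┃            
··█·███·          ┃                      ┃            
                  ┃The system optimizes c┃            
                  ┃                      ┃            
━━━━━━━━━━━━━━━━━━┛Data processing implem┃            
                  ┃The architecture maint┃            
                  ┃The algorithm implemen┃            
                  ┃The system coordinates┃            
                  ┃                      ┃            
                  ┃                      ┃            
                  ┃                      ┃            
                  ┃                      ┃            
                  ┗━━━━━━━━━━━━━━━━━━━━━━┛            
                                                      
                                                      


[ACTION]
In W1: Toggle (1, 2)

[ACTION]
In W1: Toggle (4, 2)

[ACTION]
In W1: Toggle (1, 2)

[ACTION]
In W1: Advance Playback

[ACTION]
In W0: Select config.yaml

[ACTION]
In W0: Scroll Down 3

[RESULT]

··█··█··          ┃  timeout: /var/log   ┃            
··████·█          ┃  host: 0.0.0.0       ┃            
··█·███·          ┃  buffer_size: 0.0.0.0┃            
                  ┃  interval: false     ┃            
                  ┃                      ┃            
━━━━━━━━━━━━━━━━━━┛                      ┃            
                  ┃                      ┃            
                  ┃                      ┃            
                  ┃                      ┃            
                  ┃                      ┃            
                  ┃                      ┃            
                  ┃                      ┃            
                  ┃                      ┃            
                  ┗━━━━━━━━━━━━━━━━━━━━━━┛            
                                                      
                                                      


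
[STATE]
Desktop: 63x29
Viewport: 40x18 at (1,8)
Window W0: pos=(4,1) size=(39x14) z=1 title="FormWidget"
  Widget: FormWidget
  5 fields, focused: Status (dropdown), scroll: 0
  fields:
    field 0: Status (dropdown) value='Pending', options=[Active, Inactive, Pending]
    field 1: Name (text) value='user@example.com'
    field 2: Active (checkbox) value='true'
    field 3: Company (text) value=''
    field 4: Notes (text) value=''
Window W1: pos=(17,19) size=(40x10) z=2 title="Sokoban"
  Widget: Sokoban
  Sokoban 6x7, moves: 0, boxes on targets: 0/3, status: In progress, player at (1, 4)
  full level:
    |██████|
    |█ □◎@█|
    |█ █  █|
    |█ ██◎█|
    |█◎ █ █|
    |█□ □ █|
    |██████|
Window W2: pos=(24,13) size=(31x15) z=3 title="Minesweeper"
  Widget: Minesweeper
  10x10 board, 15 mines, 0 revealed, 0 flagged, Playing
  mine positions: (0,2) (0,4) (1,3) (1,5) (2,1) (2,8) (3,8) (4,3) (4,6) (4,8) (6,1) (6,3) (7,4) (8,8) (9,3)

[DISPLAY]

   ┃  Notes:      [                     
   ┃                                    
   ┃                                    
   ┃                                    
   ┃                                    
   ┃                   ┏━━━━━━━━━━━━━━━━
   ┗━━━━━━━━━━━━━━━━━━━┃ Minesweeper    
                       ┠────────────────
                       ┃■■■■■■■■■■      
                       ┃■■■■■■■■■■      
                       ┃■■■■■■■■■■      
                ┏━━━━━━┃■■■■■■■■■■      
                ┃ Sokob┃■■■■■■■■■■      
                ┠──────┃■■■■■■■■■■      
                ┃██████┃■■■■■■■■■■      
                ┃█ □◎@█┃■■■■■■■■■■      
                ┃█ █  █┃■■■■■■■■■■      
                ┃█ ██◎█┃■■■■■■■■■■      


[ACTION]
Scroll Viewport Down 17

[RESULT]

   ┃                                    
   ┃                                    
   ┃                   ┏━━━━━━━━━━━━━━━━
   ┗━━━━━━━━━━━━━━━━━━━┃ Minesweeper    
                       ┠────────────────
                       ┃■■■■■■■■■■      
                       ┃■■■■■■■■■■      
                       ┃■■■■■■■■■■      
                ┏━━━━━━┃■■■■■■■■■■      
                ┃ Sokob┃■■■■■■■■■■      
                ┠──────┃■■■■■■■■■■      
                ┃██████┃■■■■■■■■■■      
                ┃█ □◎@█┃■■■■■■■■■■      
                ┃█ █  █┃■■■■■■■■■■      
                ┃█ ██◎█┃■■■■■■■■■■      
                ┃█◎ █ █┃                
                ┃█□ □ █┗━━━━━━━━━━━━━━━━
                ┗━━━━━━━━━━━━━━━━━━━━━━━


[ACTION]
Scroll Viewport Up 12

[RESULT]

                                        
   ┏━━━━━━━━━━━━━━━━━━━━━━━━━━━━━━━━━━━━
   ┃ FormWidget                         
   ┠────────────────────────────────────
   ┃> Status:     [Pending             ▼
   ┃  Name:       [user@example.com     
   ┃  Active:     [x]                   
   ┃  Company:    [                     
   ┃  Notes:      [                     
   ┃                                    
   ┃                                    
   ┃                                    
   ┃                                    
   ┃                   ┏━━━━━━━━━━━━━━━━
   ┗━━━━━━━━━━━━━━━━━━━┃ Minesweeper    
                       ┠────────────────
                       ┃■■■■■■■■■■      
                       ┃■■■■■■■■■■      


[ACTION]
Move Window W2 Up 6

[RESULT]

                                        
   ┏━━━━━━━━━━━━━━━━━━━━━━━━━━━━━━━━━━━━
   ┃ FormWidget                         
   ┠────────────────────────────────────
   ┃> Status:     [Pending             ▼
   ┃  Name:       [user@example.com     
   ┃  Active:     [x]                   
   ┃  Company:    [    ┏━━━━━━━━━━━━━━━━
   ┃  Notes:      [    ┃ Minesweeper    
   ┃                   ┠────────────────
   ┃                   ┃■■■■■■■■■■      
   ┃                   ┃■■■■■■■■■■      
   ┃                   ┃■■■■■■■■■■      
   ┃                   ┃■■■■■■■■■■      
   ┗━━━━━━━━━━━━━━━━━━━┃■■■■■■■■■■      
                       ┃■■■■■■■■■■      
                       ┃■■■■■■■■■■      
                       ┃■■■■■■■■■■      


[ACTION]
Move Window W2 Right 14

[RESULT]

                                        
   ┏━━━━━━━━━━━━━━━━━━━━━━━━━━━━━━━━━━━━
   ┃ FormWidget                         
   ┠────────────────────────────────────
   ┃> Status:     [Pending             ▼
   ┃  Name:       [user@example.com     
   ┃  Active:     [x]                   
   ┃  Company:    [            ┏━━━━━━━━
   ┃  Notes:      [            ┃ Mineswe
   ┃                           ┠────────
   ┃                           ┃■■■■■■■■
   ┃                           ┃■■■■■■■■
   ┃                           ┃■■■■■■■■
   ┃                           ┃■■■■■■■■
   ┗━━━━━━━━━━━━━━━━━━━━━━━━━━━┃■■■■■■■■
                               ┃■■■■■■■■
                               ┃■■■■■■■■
                               ┃■■■■■■■■


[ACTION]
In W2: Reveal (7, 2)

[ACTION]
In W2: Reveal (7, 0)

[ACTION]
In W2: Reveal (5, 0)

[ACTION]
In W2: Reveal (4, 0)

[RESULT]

                                        
   ┏━━━━━━━━━━━━━━━━━━━━━━━━━━━━━━━━━━━━
   ┃ FormWidget                         
   ┠────────────────────────────────────
   ┃> Status:     [Pending             ▼
   ┃  Name:       [user@example.com     
   ┃  Active:     [x]                   
   ┃  Company:    [            ┏━━━━━━━━
   ┃  Notes:      [            ┃ Mineswe
   ┃                           ┠────────
   ┃                           ┃■■■■■■■■
   ┃                           ┃■■■■■■■■
   ┃                           ┃■■■■■■■■
   ┃                           ┃112■■■■■
   ┗━━━━━━━━━━━━━━━━━━━━━━━━━━━┃  1■■■■■
                               ┃113■■■■■
                               ┃■■■■■■■■
                               ┃1■2■■■■■
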